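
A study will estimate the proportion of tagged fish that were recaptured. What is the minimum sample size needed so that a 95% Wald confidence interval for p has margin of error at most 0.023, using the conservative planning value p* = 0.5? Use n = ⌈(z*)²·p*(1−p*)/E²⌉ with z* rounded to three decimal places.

n = 1816

For 95% confidence, z* = 1.960.
p*(1−p*) = 0.2500.
(z*)²·p*(1−p*)/E² = 3.841600·0.2500/0.000529 = 1815.501.
⌈1815.501⌉ = 1816.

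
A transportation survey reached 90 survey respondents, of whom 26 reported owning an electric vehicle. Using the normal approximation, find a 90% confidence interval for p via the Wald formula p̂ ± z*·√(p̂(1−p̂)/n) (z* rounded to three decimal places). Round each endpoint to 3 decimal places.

p̂ = 26/90 = 0.28889.
SE = √(p̂(1−p̂)/n) = √(0.205432/90) = 0.047776.
The 90% critical value is z* = 1.645.
Margin of error: 1.645 × 0.047776 = 0.07859.
Interval: 0.28889 ± 0.07859 → (0.210, 0.367).

(0.210, 0.367)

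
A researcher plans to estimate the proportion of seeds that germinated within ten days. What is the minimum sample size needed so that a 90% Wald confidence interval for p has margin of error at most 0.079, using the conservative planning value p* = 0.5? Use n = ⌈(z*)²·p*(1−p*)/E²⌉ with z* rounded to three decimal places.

z* = 1.645 at the 90% level.
p*(1−p*) = 0.50·0.50 = 0.2500.
(z*)²·p*(1−p*)/E² = 2.706025·0.2500/0.006241 = 108.397.
⌈108.397⌉ = 109.

n = 109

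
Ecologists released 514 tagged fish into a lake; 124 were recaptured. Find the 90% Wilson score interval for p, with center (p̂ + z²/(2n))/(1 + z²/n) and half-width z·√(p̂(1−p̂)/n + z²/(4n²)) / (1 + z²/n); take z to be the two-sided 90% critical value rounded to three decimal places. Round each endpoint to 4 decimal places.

Here p̂ = 124/514 = 0.24125 and z = 1.645 (z² = 2.706025).
Denominator 1 + z²/n = 1 + 2.706025/514 = 1.005265.
Center = (0.24125 + 0.002632)/1.005265 = 0.24260.
Radicand: p̂(1−p̂)/n + z²/(4n²) = 0.000356120 + 0.000002561 = 0.000358681.
Half-width = z·√(radicand)/denom = 1.645·0.018939/1.005265 = 0.03099.
Interval: 0.24260 ± 0.03099 → (0.2116, 0.2736).

(0.2116, 0.2736)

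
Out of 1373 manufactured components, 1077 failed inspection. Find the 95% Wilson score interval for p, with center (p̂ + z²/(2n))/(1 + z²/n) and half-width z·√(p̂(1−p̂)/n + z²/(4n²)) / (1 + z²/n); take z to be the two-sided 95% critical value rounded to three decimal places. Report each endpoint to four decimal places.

(0.7619, 0.8054)

Here p̂ = 1077/1373 = 0.78441 and z = 1.960 (z² = 3.841600).
1 + z²/n = 1.002798.
Adjusted center: (0.78441 + z²/(2n))/1.002798 = 0.78362.
Radicand: p̂(1−p̂)/n + z²/(4n²) = 0.000123167 + 0.000000509 = 0.000123676.
Half-width = 1.960·√0.000123676/1.002798 = 0.02174.
So the interval runs from 0.7619 to 0.8054.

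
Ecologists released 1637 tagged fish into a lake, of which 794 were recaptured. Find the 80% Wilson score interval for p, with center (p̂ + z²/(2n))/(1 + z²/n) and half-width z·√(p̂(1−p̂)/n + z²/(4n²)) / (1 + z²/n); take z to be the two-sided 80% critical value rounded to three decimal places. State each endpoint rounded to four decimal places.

p̂ = 794/1637 = 0.48503; z = 1.282, so z² = 1.643524.
Denominator 1 + z²/n = 1 + 1.643524/1637 = 1.001004.
Center = (0.48503 + 0.000502)/1.001004 = 0.48505.
Radicand: p̂(1−p̂)/n + z²/(4n²) = 0.000152582 + 0.000000153 = 0.000152735.
Half-width = z·√(radicand)/denom = 1.282·0.012359/1.001004 = 0.01583.
So the interval runs from 0.4692 to 0.5009.

(0.4692, 0.5009)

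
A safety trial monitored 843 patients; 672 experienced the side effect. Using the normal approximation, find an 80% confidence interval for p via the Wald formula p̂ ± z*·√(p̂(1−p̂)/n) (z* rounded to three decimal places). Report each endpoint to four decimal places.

With x = 672 successes in n = 843, p̂ = 0.79715.
SE = √(p̂(1−p̂)/n) = √(0.161700/843) = 0.013850.
For 80% confidence, z* = 1.282.
Margin of error: 1.282 × 0.013850 = 0.01776.
So the interval runs from 0.7794 to 0.8149.

(0.7794, 0.8149)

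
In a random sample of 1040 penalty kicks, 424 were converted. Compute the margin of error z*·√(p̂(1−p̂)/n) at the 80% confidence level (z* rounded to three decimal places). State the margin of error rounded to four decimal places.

ME = 0.0195

With x = 424 successes in n = 1040, p̂ = 0.40769.
SE = √(p̂(1−p̂)/n) = √(0.241479/1040) = 0.015238.
For 80% confidence, z* = 1.282.
ME = 1.282·0.015238 = 0.0195.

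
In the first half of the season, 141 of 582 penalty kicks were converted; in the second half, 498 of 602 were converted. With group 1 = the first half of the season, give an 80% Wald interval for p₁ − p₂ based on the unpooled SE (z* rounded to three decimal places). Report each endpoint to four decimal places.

(-0.6151, -0.5548)

p̂₁ = 0.24227, p̂₂ = 0.82724, so the observed difference is -0.58497.
SE = √(0.000315420 + 0.000237396) = √0.000552816 = 0.023512.
The 80% critical value is z* = 1.282. Margin of error = 0.03014.
CI: -0.58497 ± 0.03014 = (-0.6151, -0.5548).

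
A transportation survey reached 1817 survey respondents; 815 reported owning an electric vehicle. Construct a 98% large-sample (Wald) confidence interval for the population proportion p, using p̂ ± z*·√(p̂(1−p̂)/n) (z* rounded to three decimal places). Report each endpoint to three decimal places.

Sample proportion p̂ = 815/1817 = 0.44854.
SE(p̂) = √(0.44854·0.55146/1817) = 0.011668.
z* = 2.326 at the 98% level.
Margin of error: 2.326 × 0.011668 = 0.02714.
Interval: 0.44854 ± 0.02714 → (0.421, 0.476).

(0.421, 0.476)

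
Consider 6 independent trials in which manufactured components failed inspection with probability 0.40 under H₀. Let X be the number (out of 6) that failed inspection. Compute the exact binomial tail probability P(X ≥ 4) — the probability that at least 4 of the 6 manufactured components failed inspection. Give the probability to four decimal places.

P = 0.1792

X ~ Binomial(n=6, p=0.40).
P(X ≥ 4) = C(6,4)·0.40^4·0.60^2 + C(6,5)·0.40^5·0.60^1 + C(6,6)·0.40^6·0.60^0.
= 0.138240 + 0.036864 + 0.004096 = 0.1792.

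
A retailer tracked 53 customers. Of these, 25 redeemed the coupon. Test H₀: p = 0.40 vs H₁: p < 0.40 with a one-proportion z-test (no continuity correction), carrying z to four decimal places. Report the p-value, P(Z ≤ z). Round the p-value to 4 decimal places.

p-value = 0.8567

Sample proportion p̂ = 25/53 = 0.47170.
Under H₀, SE = √(p₀(1−p₀)/n) = √(0.40·0.60/53) = √0.004528302 = 0.067293.
z = (p̂ − p₀)/SE = (25/53 − 0.40)/0.067293 ≈ 1.0655.
p-value = P(Z ≤ z) with z = 1.0655 → 0.8567.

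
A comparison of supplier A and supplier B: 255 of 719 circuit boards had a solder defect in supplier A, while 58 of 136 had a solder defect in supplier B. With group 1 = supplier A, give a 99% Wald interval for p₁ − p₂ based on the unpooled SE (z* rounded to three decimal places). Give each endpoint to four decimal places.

p̂₁ = 255/719 = 0.35466, p̂₂ = 58/136 = 0.42647; p̂₁ − p̂₂ = -0.07181.
SE = √(0.000318326 + 0.001798481) = √0.002116807 = 0.046009.
z* = 2.576 at the 99% level. Margin of error = 0.11852.
CI: -0.07181 ± 0.11852 = (-0.1903, 0.0467).

(-0.1903, 0.0467)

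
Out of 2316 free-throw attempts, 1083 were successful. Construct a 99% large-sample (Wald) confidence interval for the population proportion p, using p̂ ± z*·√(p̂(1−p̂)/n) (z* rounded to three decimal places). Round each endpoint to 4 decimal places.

(0.4409, 0.4943)

p̂ = 1083/2316 = 0.46762.
Standard error of p̂: √(0.248951/2316) = √0.000107492 = 0.010368.
The 99% critical value is z* = 2.576.
Margin of error: 2.576 × 0.010368 = 0.02671.
So the interval runs from 0.4409 to 0.4943.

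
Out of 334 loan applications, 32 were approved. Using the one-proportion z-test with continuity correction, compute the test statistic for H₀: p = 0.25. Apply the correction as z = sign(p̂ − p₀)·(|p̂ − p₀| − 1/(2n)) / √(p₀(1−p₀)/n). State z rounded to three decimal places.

z = -6.445

Sample proportion p̂ = 32/334 = 0.09581. p̂ − p₀ = -0.154192.
Continuity correction 1/(2n) = 1/668 = 0.001497.
Corrected numerator: |-0.154192| − 0.001497 = 0.152695.
SE₀ = √(0.25·0.75/334) = 0.023693.
z = (−)0.152695/0.023693 = -6.445.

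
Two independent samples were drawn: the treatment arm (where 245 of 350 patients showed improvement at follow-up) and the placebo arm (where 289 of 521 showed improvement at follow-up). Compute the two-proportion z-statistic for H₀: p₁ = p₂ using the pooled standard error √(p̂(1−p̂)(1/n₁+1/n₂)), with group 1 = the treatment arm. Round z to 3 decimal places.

p̂₁ = 245/350 = 0.70000, p̂₂ = 289/521 = 0.55470.
Pooled p̂ = (245+289)/(350+521) = 534/871 = 0.61309.
SE = √[p̂(1−p̂)(1/n₁+1/n₂)] = √[0.61309·0.38691·(1/350+1/521)] ≈ 0.033661.
z = 0.14530/0.033661 = 4.317.

z = 4.317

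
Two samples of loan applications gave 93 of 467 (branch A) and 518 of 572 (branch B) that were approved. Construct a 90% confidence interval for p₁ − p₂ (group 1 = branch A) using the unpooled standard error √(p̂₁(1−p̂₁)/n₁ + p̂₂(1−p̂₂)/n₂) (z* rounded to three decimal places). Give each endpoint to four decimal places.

p̂₁ = 0.19914, p̂₂ = 0.90559, so the observed difference is -0.70645.
SE = √(0.000341510 + 0.000149464) = √0.000490974 = 0.022158.
z* = 1.645 at the 90% level. Margin = 1.645·0.022158 = 0.03645.
Interval: -0.70645 ± 0.03645 → (-0.7429, -0.6700).

(-0.7429, -0.6700)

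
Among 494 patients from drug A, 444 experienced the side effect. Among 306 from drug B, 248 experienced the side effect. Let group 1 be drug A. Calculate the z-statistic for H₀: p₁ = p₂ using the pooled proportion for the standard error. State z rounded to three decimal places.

z = 3.553

p̂₁ = 444/494 = 0.89879, p̂₂ = 248/306 = 0.81046.
Pooled p̂ = (444+248)/(494+306) = 692/800 = 0.86500.
SE = √[p̂(1−p̂)(1/n₁+1/n₂)] = √[0.86500·0.13500·(1/494+1/306)] ≈ 0.024860.
z = 0.08833/0.024860 = 3.553.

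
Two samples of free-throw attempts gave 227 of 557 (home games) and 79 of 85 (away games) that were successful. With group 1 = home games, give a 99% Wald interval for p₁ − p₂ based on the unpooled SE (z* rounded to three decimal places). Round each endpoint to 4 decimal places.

(-0.6113, -0.4324)

p̂₁ = 227/557 = 0.40754, p̂₂ = 79/85 = 0.92941; p̂₁ − p̂₂ = -0.52187.
Unpooled SE = √(p̂₁(1−p̂₁)/n₁ + p̂₂(1−p̂₂)/n₂) = √(0.000433485 + 0.000771830) = 0.034718.
z* = 2.576 at the 99% level. Margin = 2.576·0.034718 = 0.08943.
So the interval runs from -0.6113 to -0.4324.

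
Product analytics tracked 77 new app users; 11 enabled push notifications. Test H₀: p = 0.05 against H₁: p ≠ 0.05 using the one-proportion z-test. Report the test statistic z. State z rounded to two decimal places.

Sample proportion p̂ = 11/77 = 0.14286.
SE₀ = √(0.05·0.95/77) = 0.024837.
z = (p̂ − p₀)/SE = (0.14286 − 0.05)/0.024837 = 3.74.

z = 3.74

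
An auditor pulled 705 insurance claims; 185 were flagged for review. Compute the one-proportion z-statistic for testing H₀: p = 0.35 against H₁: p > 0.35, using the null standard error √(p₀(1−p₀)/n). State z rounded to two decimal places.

With x = 185 successes in n = 705, p̂ = 0.26241.
SE₀ = √(0.35·0.65/705) = 0.017964.
Test statistic: z = -0.08759/0.017964 = -4.88.

z = -4.88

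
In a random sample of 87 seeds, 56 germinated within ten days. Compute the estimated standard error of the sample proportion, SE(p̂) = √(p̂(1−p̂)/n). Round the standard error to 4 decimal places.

With x = 56 successes in n = 87, p̂ = 0.64368.
p̂(1−p̂) = 0.64368·0.35632 = 0.229356.
Dividing by n and taking the root: √0.002636276 = 0.0513.

SE = 0.0513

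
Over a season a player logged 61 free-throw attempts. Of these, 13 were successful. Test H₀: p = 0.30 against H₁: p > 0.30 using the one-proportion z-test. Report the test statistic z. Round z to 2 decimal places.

Sample proportion p̂ = 13/61 = 0.21311.
Null standard error: √(0.30·0.70/61) = √0.003442623 = 0.058674.
z = (p̂ − p₀)/SE = (0.21311 − 0.30)/0.058674 = -1.48.

z = -1.48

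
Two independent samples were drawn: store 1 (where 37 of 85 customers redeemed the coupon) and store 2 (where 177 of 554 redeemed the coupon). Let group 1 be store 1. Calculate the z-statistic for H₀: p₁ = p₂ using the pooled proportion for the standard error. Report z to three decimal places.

p̂₁ = 37/85 = 0.43529, p̂₂ = 177/554 = 0.31949.
Pooling: p̂ = 214/639 = 0.33490.
SE = √[p̂(1−p̂)(1/n₁+1/n₂)] = √[0.33490·0.66510·(1/85+1/554)] ≈ 0.054978.
z = 0.11580/0.054978 = 2.106.

z = 2.106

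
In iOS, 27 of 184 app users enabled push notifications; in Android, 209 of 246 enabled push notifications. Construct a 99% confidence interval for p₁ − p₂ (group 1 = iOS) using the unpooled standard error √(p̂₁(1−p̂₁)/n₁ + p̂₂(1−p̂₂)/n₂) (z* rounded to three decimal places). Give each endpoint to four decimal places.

(-0.7921, -0.6136)

p̂₁ = 0.14674, p̂₂ = 0.84959, so the observed difference is -0.70285.
SE = √(0.000680472 + 0.000519449) = √0.001199921 = 0.034640.
For 99% confidence, z* = 2.576. Margin of error = 0.08923.
So the interval runs from -0.7921 to -0.6136.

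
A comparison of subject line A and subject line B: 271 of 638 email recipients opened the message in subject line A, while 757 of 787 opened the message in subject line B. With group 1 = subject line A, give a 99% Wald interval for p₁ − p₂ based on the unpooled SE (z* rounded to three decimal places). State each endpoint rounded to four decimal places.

(-0.5905, -0.4837)

p̂₁ = 271/638 = 0.42476, p̂₂ = 757/787 = 0.96188; p̂₁ − p̂₂ = -0.53712.
Unpooled SE = √(p̂₁(1−p̂₁)/n₁ + p̂₂(1−p̂₂)/n₂) = √(0.000382978 + 0.000046590) = 0.020726.
For 99% confidence, z* = 2.576. Margin = 2.576·0.020726 = 0.05339.
Interval: -0.53712 ± 0.05339 → (-0.5905, -0.4837).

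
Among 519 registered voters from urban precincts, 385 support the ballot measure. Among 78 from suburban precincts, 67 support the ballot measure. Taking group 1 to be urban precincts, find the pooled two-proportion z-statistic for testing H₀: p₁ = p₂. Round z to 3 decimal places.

z = -2.250

Sample proportions: p̂₁ = 385/519 = 0.74181 and p̂₂ = 67/78 = 0.85897.
Pooled p̂ = (385+67)/(519+78) = 452/597 = 0.75712.
Pooled SE = √[0.1838899·0.01474730] ≈ 0.052076.
z = (p̂₁ − p̂₂)/SE = (0.74181 − 0.85897)/0.052076 = -0.11716/0.052076 = -2.250.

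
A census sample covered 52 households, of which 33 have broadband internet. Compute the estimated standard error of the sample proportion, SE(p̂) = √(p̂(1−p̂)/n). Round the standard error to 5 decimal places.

The sample proportion is 33/52 = 0.63462.
p̂(1−p̂) = 0.63462·0.36538 = 0.231877.
Dividing by n and taking the root: √0.004459173 = 0.06678.

SE = 0.06678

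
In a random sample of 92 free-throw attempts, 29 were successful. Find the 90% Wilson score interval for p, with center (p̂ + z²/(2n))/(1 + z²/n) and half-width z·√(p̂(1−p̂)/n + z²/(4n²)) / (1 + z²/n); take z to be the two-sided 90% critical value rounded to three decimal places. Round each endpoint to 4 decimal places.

p̂ = 29/92 = 0.31522; z = 1.645, so z² = 2.706025.
1 + z²/n = 1.029413.
Center = (0.31522 + 0.014707)/1.029413 = 0.32050.
Radicand: p̂(1−p̂)/n + z²/(4n²) = 0.002346254 + 0.000079927 = 0.002426181.
Half-width = z·√(radicand)/denom = 1.645·0.049256/1.029413 = 0.07871.
So the interval runs from 0.2418 to 0.3992.

(0.2418, 0.3992)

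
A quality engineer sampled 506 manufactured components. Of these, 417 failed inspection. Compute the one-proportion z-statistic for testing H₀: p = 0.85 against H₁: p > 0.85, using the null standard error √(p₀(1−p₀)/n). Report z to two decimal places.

z = -1.63

With x = 417 successes in n = 506, p̂ = 0.82411.
SE₀ = √(0.85·0.15/506) = 0.015874.
z = (p̂ − p₀)/SE = (0.82411 − 0.85)/0.015874 = -1.63.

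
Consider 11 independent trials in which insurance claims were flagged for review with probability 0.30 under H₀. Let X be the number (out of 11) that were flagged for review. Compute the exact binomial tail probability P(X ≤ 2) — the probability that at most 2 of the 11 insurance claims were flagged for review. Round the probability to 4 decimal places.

X is binomial with n = 11 and p = 0.30.
P(X ≤ 2) = C(11,0)·0.30^0·0.70^11 + C(11,1)·0.30^1·0.70^10 + C(11,2)·0.30^2·0.70^9.
= 0.019773 + 0.093217 + 0.199750 = 0.3127.

P = 0.3127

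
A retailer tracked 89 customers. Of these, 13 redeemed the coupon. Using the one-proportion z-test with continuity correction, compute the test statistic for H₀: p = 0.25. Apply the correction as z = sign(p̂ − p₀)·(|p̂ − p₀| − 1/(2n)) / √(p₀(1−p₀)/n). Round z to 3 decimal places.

z = -2.142

The sample proportion is 13/89 = 0.14607. p̂ − p₀ = -0.103933.
Continuity correction 1/(2n) = 1/178 = 0.005618.
Corrected numerator: |-0.103933| − 0.005618 = 0.098315.
Null standard error: √(0.25·0.75/89) = √0.002106742 = 0.045899.
z = −0.098315/0.045899 = -2.142.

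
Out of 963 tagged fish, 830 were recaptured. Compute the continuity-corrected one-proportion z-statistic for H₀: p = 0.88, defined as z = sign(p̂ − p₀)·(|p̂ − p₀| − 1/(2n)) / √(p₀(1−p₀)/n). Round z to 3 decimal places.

z = -1.680

The sample proportion is 830/963 = 0.86189. p̂ − p₀ = -0.018110.
1/(2n) = 0.000519.
Corrected numerator: |-0.018110| − 0.000519 = 0.017591.
Under H₀, SE = √(p₀(1−p₀)/n) = √(0.88·0.12/963) = √0.000109657 = 0.010472.
z = (−)0.017591/0.010472 = -1.680.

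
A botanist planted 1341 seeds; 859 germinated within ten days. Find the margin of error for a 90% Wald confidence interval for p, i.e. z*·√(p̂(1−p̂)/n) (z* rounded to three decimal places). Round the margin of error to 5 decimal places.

p̂ = 859/1341 = 0.64057.
SE(p̂) = √(0.64057·0.35943/1341) = 0.013103.
The 90% critical value is z* = 1.645.
ME = 1.645·0.013103 = 0.02155.

ME = 0.02155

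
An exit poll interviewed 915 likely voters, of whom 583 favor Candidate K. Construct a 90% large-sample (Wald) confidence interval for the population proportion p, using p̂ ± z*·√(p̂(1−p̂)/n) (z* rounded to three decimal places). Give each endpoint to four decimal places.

p̂ = 583/915 = 0.63716.
SE(p̂) = √(0.63716·0.36284/915) = 0.015895.
For 90% confidence, z* = 1.645.
Margin = 1.645·0.015895 = 0.02615.
Interval: 0.63716 ± 0.02615 → (0.6110, 0.6633).

(0.6110, 0.6633)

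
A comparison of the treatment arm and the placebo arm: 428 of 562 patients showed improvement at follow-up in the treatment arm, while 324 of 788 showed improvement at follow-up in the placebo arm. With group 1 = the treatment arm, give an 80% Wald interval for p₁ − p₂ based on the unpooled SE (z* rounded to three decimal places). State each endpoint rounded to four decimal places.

(0.3182, 0.3826)

p̂₁ = 428/562 = 0.76157, p̂₂ = 324/788 = 0.41117; p̂₁ − p̂₂ = 0.35040.
SE = √(0.000323102 + 0.000307245) = √0.000630347 = 0.025107.
z* = 1.282 at the 80% level. Margin of error = 0.03219.
CI: 0.35040 ± 0.03219 = (0.3182, 0.3826).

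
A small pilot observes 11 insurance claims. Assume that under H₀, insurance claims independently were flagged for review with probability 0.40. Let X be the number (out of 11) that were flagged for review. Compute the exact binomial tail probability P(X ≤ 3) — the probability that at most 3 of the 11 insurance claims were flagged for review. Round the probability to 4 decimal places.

P = 0.2963

X is binomial with n = 11 and p = 0.40.
P(X ≤ 3) = C(11,0)·0.40^0·0.60^11 + C(11,1)·0.40^1·0.60^10 + C(11,2)·0.40^2·0.60^9 + C(11,3)·0.40^3·0.60^8.
= 0.003628 + 0.026605 + 0.088684 + 0.177367 = 0.2963.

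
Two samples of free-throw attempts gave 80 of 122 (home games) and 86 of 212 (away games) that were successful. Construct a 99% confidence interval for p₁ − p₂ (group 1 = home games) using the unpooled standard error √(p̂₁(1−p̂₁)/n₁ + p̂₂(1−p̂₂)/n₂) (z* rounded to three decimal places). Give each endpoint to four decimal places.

p̂₁ = 80/122 = 0.65574, p̂₂ = 86/212 = 0.40566; p̂₁ − p̂₂ = 0.25008.
Unpooled SE = √(p̂₁(1−p̂₁)/n₁ + p̂₂(1−p̂₂)/n₂) = √(0.001850375 + 0.001137264) = 0.054659.
z* = 2.576 at the 99% level. Margin of error = 0.14080.
Interval: 0.25008 ± 0.14080 → (0.1093, 0.3909).

(0.1093, 0.3909)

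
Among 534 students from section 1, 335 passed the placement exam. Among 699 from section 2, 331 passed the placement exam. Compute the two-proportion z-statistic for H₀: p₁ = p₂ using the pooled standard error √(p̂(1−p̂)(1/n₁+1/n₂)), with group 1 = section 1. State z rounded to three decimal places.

p̂₁ = 335/534 = 0.62734, p̂₂ = 331/699 = 0.47353.
Pooling: p̂ = 666/1233 = 0.54015.
Pooled SE = √[0.2483883·0.00330327] ≈ 0.028644.
z = 0.15381/0.028644 = 5.370.

z = 5.370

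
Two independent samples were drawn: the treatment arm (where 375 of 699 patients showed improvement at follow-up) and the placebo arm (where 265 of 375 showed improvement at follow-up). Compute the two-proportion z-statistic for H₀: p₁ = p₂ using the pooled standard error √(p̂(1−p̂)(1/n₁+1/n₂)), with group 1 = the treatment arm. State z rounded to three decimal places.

z = -5.418

p̂₁ = 375/699 = 0.53648, p̂₂ = 265/375 = 0.70667.
Pooling: p̂ = 640/1074 = 0.59590.
SE = √[p̂(1−p̂)(1/n₁+1/n₂)] = √[0.59590·0.40410·(1/699+1/375)] ≈ 0.031411.
z = -0.17019/0.031411 = -5.418.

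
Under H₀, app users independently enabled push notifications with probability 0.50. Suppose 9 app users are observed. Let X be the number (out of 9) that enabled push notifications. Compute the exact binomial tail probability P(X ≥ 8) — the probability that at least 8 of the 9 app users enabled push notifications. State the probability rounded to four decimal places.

X ~ Binomial(n=9, p=0.50).
P(X ≥ 8) = C(9,8)·0.50^8·0.50^1 + C(9,9)·0.50^9·0.50^0.
= 0.017578 + 0.001953 = 0.0195.

P = 0.0195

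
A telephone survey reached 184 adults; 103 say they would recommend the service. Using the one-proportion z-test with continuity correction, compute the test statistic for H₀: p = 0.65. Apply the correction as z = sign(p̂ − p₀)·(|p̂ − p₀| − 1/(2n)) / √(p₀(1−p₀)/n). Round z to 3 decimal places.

z = -2.488

The sample proportion is 103/184 = 0.55978. p̂ − p₀ = -0.090217.
1/(2n) = 0.002717.
Corrected numerator: |-0.090217| − 0.002717 = 0.087500.
SE₀ = √(0.65·0.35/184) = 0.035163.
z = (−)0.087500/0.035163 = -2.488.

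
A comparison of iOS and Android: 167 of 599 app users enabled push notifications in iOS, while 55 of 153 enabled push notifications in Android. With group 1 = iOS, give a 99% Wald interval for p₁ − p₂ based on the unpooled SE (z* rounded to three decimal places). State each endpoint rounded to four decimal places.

(-0.1912, 0.0298)

p̂₁ = 0.27880, p̂₂ = 0.35948, so the observed difference is -0.08068.
Unpooled SE = √(p̂₁(1−p̂₁)/n₁ + p̂₂(1−p̂₂)/n₂) = √(0.000335676 + 0.001504924) = 0.042902.
For 99% confidence, z* = 2.576. Margin = 2.576·0.042902 = 0.11052.
So the interval runs from -0.1912 to 0.0298.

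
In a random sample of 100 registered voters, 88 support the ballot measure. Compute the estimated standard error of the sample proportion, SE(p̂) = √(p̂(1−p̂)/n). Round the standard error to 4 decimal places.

SE = 0.0325

The sample proportion is 88/100 = 0.88000.
p̂(1−p̂) = 0.88000·0.12000 = 0.105600.
SE = √(0.105600/100) = 0.0325.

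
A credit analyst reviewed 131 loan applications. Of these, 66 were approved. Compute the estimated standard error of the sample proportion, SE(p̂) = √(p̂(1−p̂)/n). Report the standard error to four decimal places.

Sample proportion p̂ = 66/131 = 0.50382.
p̂(1−p̂) = 0.249985.
SE = √(0.249985/131) = 0.0437.

SE = 0.0437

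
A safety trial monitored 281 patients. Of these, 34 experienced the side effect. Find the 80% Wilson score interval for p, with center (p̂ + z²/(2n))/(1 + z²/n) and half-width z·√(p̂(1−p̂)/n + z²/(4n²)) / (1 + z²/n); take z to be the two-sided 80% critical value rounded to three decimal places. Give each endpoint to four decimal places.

(0.0982, 0.1482)

p̂ = 34/281 = 0.12100; z = 1.282, so z² = 1.643524.
Denominator 1 + z²/n = 1 + 1.643524/281 = 1.005849.
Adjusted center: (0.12100 + z²/(2n))/1.005849 = 0.12320.
Radicand: p̂(1−p̂)/n + z²/(4n²) = 0.000378492 + 0.000005204 = 0.000383696.
Half-width = 1.282·√0.000383696/1.005849 = 0.02497.
So the interval runs from 0.0982 to 0.1482.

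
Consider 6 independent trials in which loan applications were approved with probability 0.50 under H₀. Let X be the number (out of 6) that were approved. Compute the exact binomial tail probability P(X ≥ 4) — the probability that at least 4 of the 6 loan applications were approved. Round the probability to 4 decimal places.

X is binomial with n = 6 and p = 0.50.
P(X ≥ 4) = C(6,4)·0.50^4·0.50^2 + C(6,5)·0.50^5·0.50^1 + C(6,6)·0.50^6·0.50^0.
= 0.234375 + 0.093750 + 0.015625 = 0.3438.

P = 0.3438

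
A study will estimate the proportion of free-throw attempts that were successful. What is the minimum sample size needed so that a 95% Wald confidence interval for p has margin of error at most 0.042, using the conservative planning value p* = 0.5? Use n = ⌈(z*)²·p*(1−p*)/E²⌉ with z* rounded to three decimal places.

n = 545

z* = 1.960 at the 95% level.
p*(1−p*) = 0.2500.
Required n before rounding: 3.841600 × 0.2500 / 0.042² = 544.444.
⌈544.444⌉ = 545.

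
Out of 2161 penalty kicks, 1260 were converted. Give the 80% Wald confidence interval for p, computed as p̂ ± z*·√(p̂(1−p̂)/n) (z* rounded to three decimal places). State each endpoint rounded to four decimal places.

Sample proportion p̂ = 1260/2161 = 0.58306.
SE = √(p̂(1−p̂)/n) = √(0.243100/2161) = 0.010606.
For 80% confidence, z* = 1.282.
Margin = 1.282·0.010606 = 0.01360.
CI: 0.58306 ± 0.01360 = (0.5695, 0.5967).

(0.5695, 0.5967)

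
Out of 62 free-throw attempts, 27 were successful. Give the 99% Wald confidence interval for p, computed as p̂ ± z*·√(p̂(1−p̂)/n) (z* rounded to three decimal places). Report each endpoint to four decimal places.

(0.2733, 0.5977)

The sample proportion is 27/62 = 0.43548.
SE(p̂) = √(0.43548·0.56452/62) = 0.062969.
For 99% confidence, z* = 2.576.
Margin of error: 2.576 × 0.062969 = 0.16221.
CI: 0.43548 ± 0.16221 = (0.2733, 0.5977).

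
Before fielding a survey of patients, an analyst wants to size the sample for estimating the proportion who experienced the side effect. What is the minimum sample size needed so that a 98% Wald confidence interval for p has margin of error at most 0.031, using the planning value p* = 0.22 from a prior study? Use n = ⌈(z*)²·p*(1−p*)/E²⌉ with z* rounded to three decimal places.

The 98% critical value is z* = 2.326.
p*(1−p*) = 0.1716.
Required n before rounding: 5.410276 × 0.1716 / 0.031² = 966.081.
Rounding up, n = 967.

n = 967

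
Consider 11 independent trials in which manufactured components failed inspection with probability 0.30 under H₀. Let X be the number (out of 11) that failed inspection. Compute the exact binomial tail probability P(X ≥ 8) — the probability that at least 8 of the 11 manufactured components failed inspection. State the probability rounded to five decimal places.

P = 0.00429

X is binomial with n = 11 and p = 0.30.
P(X ≥ 8) = C(11,8)·0.30^8·0.70^3 + C(11,9)·0.30^9·0.70^2 + C(11,10)·0.30^10·0.70^1 + C(11,11)·0.30^11·0.70^0.
= 0.003713 + 0.000530 + 0.000045 + 0.000002 = 0.00429.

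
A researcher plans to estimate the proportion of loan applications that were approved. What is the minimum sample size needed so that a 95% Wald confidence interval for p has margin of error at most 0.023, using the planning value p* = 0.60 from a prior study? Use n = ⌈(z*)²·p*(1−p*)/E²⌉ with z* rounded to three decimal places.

n = 1743

z* = 1.960 at the 95% level.
p*(1−p*) = 0.60·0.40 = 0.2400.
Required n before rounding: 3.841600 × 0.2400 / 0.023² = 1742.881.
⌈1742.881⌉ = 1743.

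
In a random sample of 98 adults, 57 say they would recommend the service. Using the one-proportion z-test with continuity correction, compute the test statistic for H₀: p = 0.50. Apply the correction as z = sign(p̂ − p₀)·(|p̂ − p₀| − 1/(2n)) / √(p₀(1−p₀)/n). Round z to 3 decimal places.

Sample proportion p̂ = 57/98 = 0.58163. p̂ − p₀ = 0.081633.
Continuity correction 1/(2n) = 1/196 = 0.005102.
Corrected numerator: |0.081633| − 0.005102 = 0.076531.
Under H₀, SE = √(p₀(1−p₀)/n) = √(0.50·0.50/98) = √0.002551020 = 0.050508.
z = (+)0.076531/0.050508 = 1.515.

z = 1.515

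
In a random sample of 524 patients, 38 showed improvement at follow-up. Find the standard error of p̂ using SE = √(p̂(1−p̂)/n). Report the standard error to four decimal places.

SE = 0.0113

Sample proportion p̂ = 38/524 = 0.07252.
p̂(1−p̂) = 0.067261.
Dividing by n and taking the root: √0.000128361 = 0.0113.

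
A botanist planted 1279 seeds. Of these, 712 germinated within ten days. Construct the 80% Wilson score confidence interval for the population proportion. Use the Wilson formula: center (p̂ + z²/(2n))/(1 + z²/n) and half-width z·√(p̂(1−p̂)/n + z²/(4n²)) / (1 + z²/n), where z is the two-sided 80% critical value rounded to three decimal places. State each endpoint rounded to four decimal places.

(0.5388, 0.5744)

Here p̂ = 712/1279 = 0.55668 and z = 1.282 (z² = 1.643524).
1 + z²/n = 1.001285.
Center = (0.55668 + 0.000643)/1.001285 = 0.55661.
Radicand: p̂(1−p̂)/n + z²/(4n²) = 0.000192953 + 0.000000251 = 0.000193204.
Half-width = 1.282·√0.000193204/1.001285 = 0.01780.
Interval: 0.55661 ± 0.01780 → (0.5388, 0.5744).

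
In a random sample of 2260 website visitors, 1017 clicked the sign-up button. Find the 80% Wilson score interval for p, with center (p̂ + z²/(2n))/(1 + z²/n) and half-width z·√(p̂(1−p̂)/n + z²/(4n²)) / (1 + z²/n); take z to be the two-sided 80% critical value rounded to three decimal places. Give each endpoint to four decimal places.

(0.4366, 0.4634)

p̂ = 1017/2260 = 0.45000; z = 1.282, so z² = 1.643524.
1 + z²/n = 1.000727.
Adjusted center: (0.45000 + z²/(2n))/1.000727 = 0.45004.
Radicand: p̂(1−p̂)/n + z²/(4n²) = 0.000109513 + 0.000000080 = 0.000109593.
Half-width = 1.282·√0.000109593/1.000727 = 0.01341.
Interval: 0.45004 ± 0.01341 → (0.4366, 0.4634).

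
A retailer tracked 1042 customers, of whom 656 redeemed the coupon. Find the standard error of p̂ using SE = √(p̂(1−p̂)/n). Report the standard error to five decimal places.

p̂ = 656/1042 = 0.62956.
p̂(1−p̂) = 0.62956·0.37044 = 0.233214.
SE = √(0.233214/1042) = √0.000223814 = 0.01496.

SE = 0.01496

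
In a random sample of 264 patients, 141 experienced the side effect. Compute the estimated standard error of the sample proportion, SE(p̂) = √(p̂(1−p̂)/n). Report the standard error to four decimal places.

SE = 0.0307

With x = 141 successes in n = 264, p̂ = 0.53409.
p̂(1−p̂) = 0.53409·0.46591 = 0.248838.
SE = √(0.248838/264) = 0.0307.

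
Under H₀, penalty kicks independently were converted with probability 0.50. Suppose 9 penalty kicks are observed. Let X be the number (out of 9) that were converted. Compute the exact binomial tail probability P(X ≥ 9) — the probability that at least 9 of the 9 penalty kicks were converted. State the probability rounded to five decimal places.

P = 0.00195

X is binomial with n = 9 and p = 0.50.
P(X ≥ 9) = C(9,9)·0.50^9·0.50^0.
= 0.001953 = 0.00195.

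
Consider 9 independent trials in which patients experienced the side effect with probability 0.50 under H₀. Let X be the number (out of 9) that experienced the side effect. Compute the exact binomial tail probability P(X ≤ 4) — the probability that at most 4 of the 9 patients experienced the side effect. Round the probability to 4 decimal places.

P = 0.5000

X is binomial with n = 9 and p = 0.50.
P(X ≤ 4) = Σ_{j=0}^{4} C(9,j)·0.50^j·0.50^{9−j}.
= 0.001953 + 0.017578 + 0.070312 + 0.164062 + 0.246094 = 0.5000.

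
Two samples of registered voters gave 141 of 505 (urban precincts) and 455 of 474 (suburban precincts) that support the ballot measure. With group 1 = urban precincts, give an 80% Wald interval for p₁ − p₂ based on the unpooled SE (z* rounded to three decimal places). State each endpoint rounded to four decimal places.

p̂₁ = 0.27921, p̂₂ = 0.95992, so the observed difference is -0.68071.
Unpooled SE = √(p̂₁(1−p̂₁)/n₁ + p̂₂(1−p̂₂)/n₂) = √(0.000398517 + 0.000081176) = 0.021902.
z* = 1.282 at the 80% level. Margin = 1.282·0.021902 = 0.02808.
So the interval runs from -0.7088 to -0.6526.

(-0.7088, -0.6526)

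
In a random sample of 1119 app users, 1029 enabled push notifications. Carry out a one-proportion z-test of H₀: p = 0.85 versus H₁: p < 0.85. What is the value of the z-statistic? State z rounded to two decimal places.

Sample proportion p̂ = 1029/1119 = 0.91957.
SE₀ = √(0.85·0.15/1119) = 0.010674.
Test statistic: z = 0.06957/0.010674 = 6.52.

z = 6.52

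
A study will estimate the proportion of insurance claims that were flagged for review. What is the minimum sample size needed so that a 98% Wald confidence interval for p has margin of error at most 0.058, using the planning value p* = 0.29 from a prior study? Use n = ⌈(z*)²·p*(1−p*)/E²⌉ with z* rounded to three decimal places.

z* = 2.326 at the 98% level.
p*(1−p*) = 0.29·0.71 = 0.2059.
(z*)²·p*(1−p*)/E² = 5.410276·0.2059/0.003364 = 331.146.
⌈331.146⌉ = 332.

n = 332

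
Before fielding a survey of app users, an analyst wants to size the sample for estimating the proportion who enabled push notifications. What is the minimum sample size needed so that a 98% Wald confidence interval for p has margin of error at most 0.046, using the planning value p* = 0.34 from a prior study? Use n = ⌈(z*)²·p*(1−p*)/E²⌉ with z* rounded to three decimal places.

The 98% critical value is z* = 2.326.
p*(1−p*) = 0.2244.
Required n before rounding: 5.410276 × 0.2244 / 0.046² = 573.755.
⌈573.755⌉ = 574.

n = 574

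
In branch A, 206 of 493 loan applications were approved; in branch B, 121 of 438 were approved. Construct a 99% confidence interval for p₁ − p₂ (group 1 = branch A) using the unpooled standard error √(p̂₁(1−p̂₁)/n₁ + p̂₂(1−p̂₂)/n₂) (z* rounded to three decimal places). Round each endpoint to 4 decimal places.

(0.0622, 0.2210)

p̂₁ = 206/493 = 0.41785, p̂₂ = 121/438 = 0.27626; p̂₁ − p̂₂ = 0.14159.
SE = √(0.000493410 + 0.000456481) = √0.000949891 = 0.030820.
The 99% critical value is z* = 2.576. Margin = 2.576·0.030820 = 0.07939.
Interval: 0.14159 ± 0.07939 → (0.0622, 0.2210).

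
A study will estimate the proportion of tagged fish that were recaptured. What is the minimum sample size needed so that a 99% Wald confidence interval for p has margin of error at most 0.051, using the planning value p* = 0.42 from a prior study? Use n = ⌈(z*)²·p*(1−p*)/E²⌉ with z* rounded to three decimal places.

The 99% critical value is z* = 2.576.
p*(1−p*) = 0.2436.
Required n before rounding: 6.635776 × 0.2436 / 0.051² = 621.482.
⌈621.482⌉ = 622.

n = 622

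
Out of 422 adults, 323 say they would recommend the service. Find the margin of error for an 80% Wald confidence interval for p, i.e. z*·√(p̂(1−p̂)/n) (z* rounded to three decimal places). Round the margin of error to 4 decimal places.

The sample proportion is 323/422 = 0.76540.
Standard error of p̂: √(0.179561/422) = √0.000425501 = 0.020628.
For 80% confidence, z* = 1.282.
So ME = 0.0264.

ME = 0.0264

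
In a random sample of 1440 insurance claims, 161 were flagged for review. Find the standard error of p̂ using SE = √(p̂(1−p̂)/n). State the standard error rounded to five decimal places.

SE = 0.00830

Sample proportion p̂ = 161/1440 = 0.11181.
p̂(1−p̂) = 0.099309.
Dividing by n and taking the root: √0.000068965 = 0.00830.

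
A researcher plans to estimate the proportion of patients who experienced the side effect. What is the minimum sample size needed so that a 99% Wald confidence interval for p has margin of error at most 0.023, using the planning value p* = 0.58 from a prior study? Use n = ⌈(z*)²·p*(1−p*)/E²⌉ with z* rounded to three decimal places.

For 99% confidence, z* = 2.576.
p*(1−p*) = 0.2436.
(z*)²·p*(1−p*)/E² = 6.635776·0.2436/0.000529 = 3055.718.
Rounding up, n = 3056.

n = 3056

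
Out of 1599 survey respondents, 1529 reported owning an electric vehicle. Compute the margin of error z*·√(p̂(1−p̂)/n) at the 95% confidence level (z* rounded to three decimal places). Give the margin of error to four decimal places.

ME = 0.0100

Sample proportion p̂ = 1529/1599 = 0.95622.
SE(p̂) = √(0.95622·0.04378/1599) = 0.005117.
For 95% confidence, z* = 1.960.
ME = 1.960·0.005117 = 0.0100.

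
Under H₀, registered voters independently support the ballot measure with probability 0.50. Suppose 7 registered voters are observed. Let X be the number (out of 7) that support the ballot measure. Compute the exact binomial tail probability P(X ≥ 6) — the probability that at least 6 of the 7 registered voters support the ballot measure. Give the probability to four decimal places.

X ~ Binomial(n=7, p=0.50).
P(X ≥ 6) = C(7,6)·0.50^6·0.50^1 + C(7,7)·0.50^7·0.50^0.
= 0.054688 + 0.007812 = 0.0625.

P = 0.0625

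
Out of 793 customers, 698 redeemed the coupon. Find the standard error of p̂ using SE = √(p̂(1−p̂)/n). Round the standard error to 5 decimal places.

The sample proportion is 698/793 = 0.88020.
p̂(1−p̂) = 0.88020·0.11980 = 0.105448.
Dividing by n and taking the root: √0.000132974 = 0.01153.

SE = 0.01153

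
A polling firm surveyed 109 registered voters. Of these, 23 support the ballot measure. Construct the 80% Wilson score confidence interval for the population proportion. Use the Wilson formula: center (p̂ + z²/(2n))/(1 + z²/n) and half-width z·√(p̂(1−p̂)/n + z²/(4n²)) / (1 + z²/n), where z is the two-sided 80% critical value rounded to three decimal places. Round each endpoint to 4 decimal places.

(0.1654, 0.2652)

p̂ = 23/109 = 0.21101; z = 1.282, so z² = 1.643524.
Denominator 1 + z²/n = 1 + 1.643524/109 = 1.015078.
Center = (0.21101 + 0.007539)/1.015078 = 0.21530.
Radicand: p̂(1−p̂)/n + z²/(4n²) = 0.001527379 + 0.000034583 = 0.001561962.
Half-width = 1.282·√0.001561962/1.015078 = 0.04991.
Interval: 0.21530 ± 0.04991 → (0.1654, 0.2652).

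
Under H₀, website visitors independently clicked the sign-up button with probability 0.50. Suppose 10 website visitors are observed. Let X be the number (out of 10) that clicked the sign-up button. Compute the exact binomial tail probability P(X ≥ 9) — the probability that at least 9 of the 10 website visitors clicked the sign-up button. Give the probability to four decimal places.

P = 0.0107

X ~ Binomial(n=10, p=0.50).
P(X ≥ 9) = C(10,9)·0.50^9·0.50^1 + C(10,10)·0.50^10·0.50^0.
= 0.009766 + 0.000977 = 0.0107.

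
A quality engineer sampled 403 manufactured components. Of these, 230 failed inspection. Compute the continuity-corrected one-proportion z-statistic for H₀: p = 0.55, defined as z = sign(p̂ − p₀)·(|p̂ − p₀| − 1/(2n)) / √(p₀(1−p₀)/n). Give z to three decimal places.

p̂ = 230/403 = 0.57072. p̂ − p₀ = 0.020720.
1/(2n) = 0.001241.
Corrected numerator: |0.020720| − 0.001241 = 0.019479.
SE₀ = √(0.55·0.45/403) = 0.024782.
z = (+)0.019479/0.024782 = 0.786.

z = 0.786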